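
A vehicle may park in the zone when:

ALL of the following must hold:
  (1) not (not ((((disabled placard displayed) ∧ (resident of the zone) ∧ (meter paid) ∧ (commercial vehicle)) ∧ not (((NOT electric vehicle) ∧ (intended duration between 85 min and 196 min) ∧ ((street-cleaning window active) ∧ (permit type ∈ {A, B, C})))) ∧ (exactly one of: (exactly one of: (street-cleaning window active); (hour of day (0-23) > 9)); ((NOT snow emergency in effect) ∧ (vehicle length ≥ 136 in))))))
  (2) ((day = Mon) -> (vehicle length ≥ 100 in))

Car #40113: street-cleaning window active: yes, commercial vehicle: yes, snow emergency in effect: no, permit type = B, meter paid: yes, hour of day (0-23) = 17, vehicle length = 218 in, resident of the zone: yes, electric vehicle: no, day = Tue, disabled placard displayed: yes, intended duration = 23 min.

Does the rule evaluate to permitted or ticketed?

Permitted

Atomic conditions:
  disabled placard displayed: yes → true
  resident of the zone: yes → true
  meter paid: yes → true
  commercial vehicle: yes → true
  NOT electric vehicle: no → true
  intended duration between 85 min and 196 min: 23 in [85, 196] is false
  street-cleaning window active: yes → true
  permit type ∈ {A, B, C}: B is in the set → true
  hour of day (0-23) > 9: 17 > 9 is true
  NOT snow emergency in effect: no → true
  vehicle length ≥ 136 in: 218 ≥ 136 is true
  day = Mon: Tue == Mon is false
  vehicle length ≥ 100 in: 218 ≥ 100 is true
Combine:
[1.1.1.1] true AND true AND true AND true = true
[1.1.1.2.1.3] true AND true = true
[1.1.1.2.1] true AND false AND true = false
[1.1.1.2] NOT false = true
[1.1.1.3.1] exactly-one(true, true) = false
[1.1.1.3.2] true AND true = true
[1.1.1.3] exactly-one(false, true) = true
[1.1.1] true AND true AND true = true
[1.1] NOT true = false
[1] NOT false = true
[2] false → true (antecedent false ⇒ implication holds) = true
[root] true AND true = true
Overall: true → permitted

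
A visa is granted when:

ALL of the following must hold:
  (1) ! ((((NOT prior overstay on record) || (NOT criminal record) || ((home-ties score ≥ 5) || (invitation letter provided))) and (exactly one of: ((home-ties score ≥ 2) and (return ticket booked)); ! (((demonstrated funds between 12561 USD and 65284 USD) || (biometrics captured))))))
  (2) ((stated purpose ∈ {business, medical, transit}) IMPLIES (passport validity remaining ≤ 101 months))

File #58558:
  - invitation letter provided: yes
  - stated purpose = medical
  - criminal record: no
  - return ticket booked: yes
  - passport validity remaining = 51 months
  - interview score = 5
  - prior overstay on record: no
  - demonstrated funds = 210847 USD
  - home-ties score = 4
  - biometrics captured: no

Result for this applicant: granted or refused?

Granted

Atomic conditions:
  NOT prior overstay on record: no → true
  NOT criminal record: no → true
  home-ties score ≥ 5: 4 ≥ 5 is false
  invitation letter provided: yes → true
  home-ties score ≥ 2: 4 ≥ 2 is true
  return ticket booked: yes → true
  demonstrated funds between 12561 USD and 65284 USD: 210847 in [12561, 65284] is false
  biometrics captured: no → false
  stated purpose ∈ {business, medical, transit}: medical is in the set → true
  passport validity remaining ≤ 101 months: 51 ≤ 101 is true
Combine:
[1.1.1.3] false OR true = true
[1.1.1] true OR true OR true = true
[1.1.2.1] true AND true = true
[1.1.2.2.1] false OR false = false
[1.1.2.2] NOT false = true
[1.1.2] exactly-one(true, true) = false
[1.1] true AND false = false
[1] NOT false = true
[2] true → true = true
[root] true AND true = true
Overall: true → granted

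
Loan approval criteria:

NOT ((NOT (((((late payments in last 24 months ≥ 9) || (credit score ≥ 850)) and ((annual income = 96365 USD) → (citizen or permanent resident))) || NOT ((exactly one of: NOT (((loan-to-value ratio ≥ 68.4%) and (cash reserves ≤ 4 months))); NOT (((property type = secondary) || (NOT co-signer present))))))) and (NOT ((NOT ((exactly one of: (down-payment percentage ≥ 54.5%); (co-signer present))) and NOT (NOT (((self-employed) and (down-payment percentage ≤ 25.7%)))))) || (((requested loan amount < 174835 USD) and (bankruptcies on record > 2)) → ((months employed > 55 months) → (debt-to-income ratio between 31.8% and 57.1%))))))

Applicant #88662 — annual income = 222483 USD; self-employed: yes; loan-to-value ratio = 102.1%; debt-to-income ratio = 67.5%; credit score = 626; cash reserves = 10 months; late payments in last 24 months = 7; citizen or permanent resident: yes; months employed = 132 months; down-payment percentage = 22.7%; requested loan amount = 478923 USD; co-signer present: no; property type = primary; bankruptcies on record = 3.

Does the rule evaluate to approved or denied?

Atomic conditions:
  late payments in last 24 months ≥ 9: 7 ≥ 9 is false
  credit score ≥ 850: 626 ≥ 850 is false
  annual income = 96365 USD: 222483 == 96365 is false
  citizen or permanent resident: yes → true
  loan-to-value ratio ≥ 68.4%: 102.1 ≥ 68.4 is true
  cash reserves ≤ 4 months: 10 ≤ 4 is false
  property type = secondary: primary == secondary is false
  NOT co-signer present: no → true
  down-payment percentage ≥ 54.5%: 22.7 ≥ 54.5 is false
  co-signer present: no → false
  self-employed: yes → true
  down-payment percentage ≤ 25.7%: 22.7 ≤ 25.7 is true
  requested loan amount < 174835 USD: 478923 < 174835 is false
  bankruptcies on record > 2: 3 > 2 is true
  months employed > 55 months: 132 > 55 is true
  debt-to-income ratio between 31.8% and 57.1%: 67.5 in [31.8, 57.1] is false
Combine:
[1.1.1.1.1] false OR false = false
[1.1.1.1.2] false → true (antecedent false ⇒ implication holds) = true
[1.1.1.1] false AND true = false
[1.1.1.2.1.1.1] true AND false = false
[1.1.1.2.1.1] NOT false = true
[1.1.1.2.1.2.1] false OR true = true
[1.1.1.2.1.2] NOT true = false
[1.1.1.2.1] exactly-one(true, false) = true
[1.1.1.2] NOT true = false
[1.1.1] false OR false = false
[1.1] NOT false = true
[1.2.1.1.1.1] exactly-one(false, false) = false
[1.2.1.1.1] NOT false = true
[1.2.1.1.2.1.1] true AND true = true
[1.2.1.1.2.1] NOT true = false
[1.2.1.1.2] NOT false = true
[1.2.1.1] true AND true = true
[1.2.1] NOT true = false
[1.2.2.1] false AND true = false
[1.2.2.2] true → false = false
[1.2.2] false → false (antecedent false ⇒ implication holds) = true
[1.2] false OR true = true
[1] true AND true = true
[root] NOT true = false
Overall: false → denied

Denied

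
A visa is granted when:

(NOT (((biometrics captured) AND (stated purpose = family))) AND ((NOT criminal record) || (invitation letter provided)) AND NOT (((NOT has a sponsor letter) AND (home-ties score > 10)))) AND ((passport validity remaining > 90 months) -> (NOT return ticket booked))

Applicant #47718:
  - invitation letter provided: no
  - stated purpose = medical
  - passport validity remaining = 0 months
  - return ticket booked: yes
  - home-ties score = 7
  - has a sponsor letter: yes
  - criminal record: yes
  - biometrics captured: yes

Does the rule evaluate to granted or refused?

Atomic conditions:
  biometrics captured: yes → true
  stated purpose = family: medical == family is false
  NOT criminal record: yes → false
  invitation letter provided: no → false
  NOT has a sponsor letter: yes → false
  home-ties score > 10: 7 > 10 is false
  passport validity remaining > 90 months: 0 > 90 is false
  NOT return ticket booked: yes → false
Combine:
[1.1.1] true AND false = false
[1.1] NOT false = true
[1.2] false OR false = false
[1.3.1] false AND false = false
[1.3] NOT false = true
[1] true AND false AND true = false
[2] false → false (antecedent false ⇒ implication holds) = true
[root] false AND true = false
Overall: false → refused

Refused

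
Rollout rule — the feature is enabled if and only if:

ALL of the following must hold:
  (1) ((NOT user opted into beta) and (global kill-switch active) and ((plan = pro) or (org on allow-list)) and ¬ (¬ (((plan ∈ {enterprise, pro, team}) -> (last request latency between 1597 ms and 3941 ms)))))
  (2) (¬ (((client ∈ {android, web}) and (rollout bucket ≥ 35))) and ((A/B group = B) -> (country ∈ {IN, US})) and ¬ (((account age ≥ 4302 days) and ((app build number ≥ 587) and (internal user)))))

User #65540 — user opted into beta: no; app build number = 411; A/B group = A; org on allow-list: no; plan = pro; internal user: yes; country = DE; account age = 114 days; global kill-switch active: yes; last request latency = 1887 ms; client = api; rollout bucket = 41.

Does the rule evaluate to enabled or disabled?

Atomic conditions:
  NOT user opted into beta: no → true
  global kill-switch active: yes → true
  plan = pro: pro == pro is true
  org on allow-list: no → false
  plan ∈ {enterprise, pro, team}: pro is in the set → true
  last request latency between 1597 ms and 3941 ms: 1887 in [1597, 3941] is true
  client ∈ {android, web}: api is not in the set → false
  rollout bucket ≥ 35: 41 ≥ 35 is true
  A/B group = B: A == B is false
  country ∈ {IN, US}: DE is not in the set → false
  account age ≥ 4302 days: 114 ≥ 4302 is false
  app build number ≥ 587: 411 ≥ 587 is false
  internal user: yes → true
Combine:
[1.3] true OR false = true
[1.4.1.1] true → true = true
[1.4.1] NOT true = false
[1.4] NOT false = true
[1] true AND true AND true AND true = true
[2.1.1] false AND true = false
[2.1] NOT false = true
[2.2] false → false (antecedent false ⇒ implication holds) = true
[2.3.1.2] false AND true = false
[2.3.1] false AND false = false
[2.3] NOT false = true
[2] true AND true AND true = true
[root] true AND true = true
Overall: true → enabled

Enabled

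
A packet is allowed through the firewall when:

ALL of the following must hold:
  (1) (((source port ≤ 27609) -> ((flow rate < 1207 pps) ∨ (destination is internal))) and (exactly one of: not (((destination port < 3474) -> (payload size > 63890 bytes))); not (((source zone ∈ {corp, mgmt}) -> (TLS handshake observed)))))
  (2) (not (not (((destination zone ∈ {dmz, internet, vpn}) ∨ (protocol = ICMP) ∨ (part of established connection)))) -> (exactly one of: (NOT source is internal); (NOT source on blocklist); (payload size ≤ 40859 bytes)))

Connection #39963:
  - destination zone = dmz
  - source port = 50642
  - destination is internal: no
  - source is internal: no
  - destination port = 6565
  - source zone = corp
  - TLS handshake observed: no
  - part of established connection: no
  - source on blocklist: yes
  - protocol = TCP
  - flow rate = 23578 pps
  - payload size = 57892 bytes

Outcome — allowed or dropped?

Allowed

Atomic conditions:
  source port ≤ 27609: 50642 ≤ 27609 is false
  flow rate < 1207 pps: 23578 < 1207 is false
  destination is internal: no → false
  destination port < 3474: 6565 < 3474 is false
  payload size > 63890 bytes: 57892 > 63890 is false
  source zone ∈ {corp, mgmt}: corp is in the set → true
  TLS handshake observed: no → false
  destination zone ∈ {dmz, internet, vpn}: dmz is in the set → true
  protocol = ICMP: TCP == ICMP is false
  part of established connection: no → false
  NOT source is internal: no → true
  NOT source on blocklist: yes → false
  payload size ≤ 40859 bytes: 57892 ≤ 40859 is false
Combine:
[1.1.2] false OR false = false
[1.1] false → false (antecedent false ⇒ implication holds) = true
[1.2.1.1] false → false (antecedent false ⇒ implication holds) = true
[1.2.1] NOT true = false
[1.2.2.1] true → false = false
[1.2.2] NOT false = true
[1.2] exactly-one(false, true) = true
[1] true AND true = true
[2.1.1.1] true OR false OR false = true
[2.1.1] NOT true = false
[2.1] NOT false = true
[2.2] exactly-one(true, false, false) = true
[2] true → true = true
[root] true AND true = true
Overall: true → allowed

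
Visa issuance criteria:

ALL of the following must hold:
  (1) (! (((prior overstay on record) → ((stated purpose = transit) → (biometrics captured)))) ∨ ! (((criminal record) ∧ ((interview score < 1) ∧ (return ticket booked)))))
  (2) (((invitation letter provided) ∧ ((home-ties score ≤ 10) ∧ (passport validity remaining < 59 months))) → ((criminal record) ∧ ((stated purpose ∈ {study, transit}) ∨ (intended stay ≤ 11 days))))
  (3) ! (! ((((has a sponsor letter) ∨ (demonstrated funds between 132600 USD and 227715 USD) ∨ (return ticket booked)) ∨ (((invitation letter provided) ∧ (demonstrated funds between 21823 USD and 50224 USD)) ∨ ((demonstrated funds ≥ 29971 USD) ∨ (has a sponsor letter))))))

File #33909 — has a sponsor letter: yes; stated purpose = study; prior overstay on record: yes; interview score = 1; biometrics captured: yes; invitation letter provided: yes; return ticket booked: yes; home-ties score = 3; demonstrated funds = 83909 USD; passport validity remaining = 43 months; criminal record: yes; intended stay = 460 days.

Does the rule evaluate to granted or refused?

Atomic conditions:
  prior overstay on record: yes → true
  stated purpose = transit: study == transit is false
  biometrics captured: yes → true
  criminal record: yes → true
  interview score < 1: 1 < 1 is false
  return ticket booked: yes → true
  invitation letter provided: yes → true
  home-ties score ≤ 10: 3 ≤ 10 is true
  passport validity remaining < 59 months: 43 < 59 is true
  stated purpose ∈ {study, transit}: study is in the set → true
  intended stay ≤ 11 days: 460 ≤ 11 is false
  has a sponsor letter: yes → true
  demonstrated funds between 132600 USD and 227715 USD: 83909 in [132600, 227715] is false
  demonstrated funds between 21823 USD and 50224 USD: 83909 in [21823, 50224] is false
  demonstrated funds ≥ 29971 USD: 83909 ≥ 29971 is true
Combine:
[1.1.1.2] false → true (antecedent false ⇒ implication holds) = true
[1.1.1] true → true = true
[1.1] NOT true = false
[1.2.1.2] false AND true = false
[1.2.1] true AND false = false
[1.2] NOT false = true
[1] false OR true = true
[2.1.2] true AND true = true
[2.1] true AND true = true
[2.2.2] true OR false = true
[2.2] true AND true = true
[2] true → true = true
[3.1.1.1] true OR false OR true = true
[3.1.1.2.1] true AND false = false
[3.1.1.2.2] true OR true = true
[3.1.1.2] false OR true = true
[3.1.1] true OR true = true
[3.1] NOT true = false
[3] NOT false = true
[root] true AND true AND true = true
Overall: true → granted

Granted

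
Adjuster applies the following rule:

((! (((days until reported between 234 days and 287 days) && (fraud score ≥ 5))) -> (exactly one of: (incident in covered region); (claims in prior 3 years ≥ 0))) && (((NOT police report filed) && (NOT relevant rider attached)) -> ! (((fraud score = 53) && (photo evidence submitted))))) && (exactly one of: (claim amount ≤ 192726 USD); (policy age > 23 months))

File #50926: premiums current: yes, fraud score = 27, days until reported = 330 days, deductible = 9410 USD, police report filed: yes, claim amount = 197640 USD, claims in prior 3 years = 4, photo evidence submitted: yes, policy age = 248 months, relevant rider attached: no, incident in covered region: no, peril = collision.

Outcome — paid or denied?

Paid

Atomic conditions:
  days until reported between 234 days and 287 days: 330 in [234, 287] is false
  fraud score ≥ 5: 27 ≥ 5 is true
  incident in covered region: no → false
  claims in prior 3 years ≥ 0: 4 ≥ 0 is true
  NOT police report filed: yes → false
  NOT relevant rider attached: no → true
  fraud score = 53: 27 == 53 is false
  photo evidence submitted: yes → true
  claim amount ≤ 192726 USD: 197640 ≤ 192726 is false
  policy age > 23 months: 248 > 23 is true
Combine:
[1.1.1.1] false AND true = false
[1.1.1] NOT false = true
[1.1.2] exactly-one(false, true) = true
[1.1] true → true = true
[1.2.1] false AND true = false
[1.2.2.1] false AND true = false
[1.2.2] NOT false = true
[1.2] false → true (antecedent false ⇒ implication holds) = true
[1] true AND true = true
[2] exactly-one(false, true) = true
[root] true AND true = true
Overall: true → paid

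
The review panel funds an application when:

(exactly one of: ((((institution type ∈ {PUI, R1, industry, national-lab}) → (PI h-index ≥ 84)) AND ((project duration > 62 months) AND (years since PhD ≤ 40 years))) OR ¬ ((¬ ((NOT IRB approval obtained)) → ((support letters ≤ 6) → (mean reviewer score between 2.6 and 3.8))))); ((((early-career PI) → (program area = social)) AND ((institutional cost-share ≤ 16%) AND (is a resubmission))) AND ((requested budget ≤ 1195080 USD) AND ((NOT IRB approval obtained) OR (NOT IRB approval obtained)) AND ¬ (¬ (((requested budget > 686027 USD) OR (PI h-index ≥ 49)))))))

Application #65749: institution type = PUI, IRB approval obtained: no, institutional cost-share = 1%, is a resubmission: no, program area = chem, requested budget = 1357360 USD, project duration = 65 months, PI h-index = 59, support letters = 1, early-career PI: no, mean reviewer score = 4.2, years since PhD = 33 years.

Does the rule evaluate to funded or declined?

Declined

Atomic conditions:
  institution type ∈ {PUI, R1, industry, national-lab}: PUI is in the set → true
  PI h-index ≥ 84: 59 ≥ 84 is false
  project duration > 62 months: 65 > 62 is true
  years since PhD ≤ 40 years: 33 ≤ 40 is true
  NOT IRB approval obtained: no → true
  support letters ≤ 6: 1 ≤ 6 is true
  mean reviewer score between 2.6 and 3.8: 4.2 in [2.6, 3.8] is false
  early-career PI: no → false
  program area = social: chem == social is false
  institutional cost-share ≤ 16%: 1 ≤ 16 is true
  is a resubmission: no → false
  requested budget ≤ 1195080 USD: 1357360 ≤ 1195080 is false
  requested budget > 686027 USD: 1357360 > 686027 is true
  PI h-index ≥ 49: 59 ≥ 49 is true
Combine:
[1.1.1] true → false = false
[1.1.2] true AND true = true
[1.1] false AND true = false
[1.2.1.1] NOT true = false
[1.2.1.2] true → false = false
[1.2.1] false → false (antecedent false ⇒ implication holds) = true
[1.2] NOT true = false
[1] false OR false = false
[2.1.1] false → false (antecedent false ⇒ implication holds) = true
[2.1.2] true AND false = false
[2.1] true AND false = false
[2.2.2] true OR true = true
[2.2.3.1.1] true OR true = true
[2.2.3.1] NOT true = false
[2.2.3] NOT false = true
[2.2] false AND true AND true = false
[2] false AND false = false
[root] exactly-one(false, false) = false
Overall: false → declined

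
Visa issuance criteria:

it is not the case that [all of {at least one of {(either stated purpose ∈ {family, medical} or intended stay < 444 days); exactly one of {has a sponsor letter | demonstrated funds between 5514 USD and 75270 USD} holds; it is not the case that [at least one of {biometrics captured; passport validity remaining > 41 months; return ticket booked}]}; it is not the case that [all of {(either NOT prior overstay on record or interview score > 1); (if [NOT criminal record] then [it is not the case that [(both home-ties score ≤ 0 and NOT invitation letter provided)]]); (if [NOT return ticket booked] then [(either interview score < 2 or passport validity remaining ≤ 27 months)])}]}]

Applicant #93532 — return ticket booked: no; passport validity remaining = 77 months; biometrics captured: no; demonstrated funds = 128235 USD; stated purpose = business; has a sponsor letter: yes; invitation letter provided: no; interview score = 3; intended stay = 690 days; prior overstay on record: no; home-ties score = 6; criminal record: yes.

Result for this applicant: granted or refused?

Refused

Atomic conditions:
  stated purpose ∈ {family, medical}: business is not in the set → false
  intended stay < 444 days: 690 < 444 is false
  has a sponsor letter: yes → true
  demonstrated funds between 5514 USD and 75270 USD: 128235 in [5514, 75270] is false
  biometrics captured: no → false
  passport validity remaining > 41 months: 77 > 41 is true
  return ticket booked: no → false
  NOT prior overstay on record: no → true
  interview score > 1: 3 > 1 is true
  NOT criminal record: yes → false
  home-ties score ≤ 0: 6 ≤ 0 is false
  NOT invitation letter provided: no → true
  NOT return ticket booked: no → true
  interview score < 2: 3 < 2 is false
  passport validity remaining ≤ 27 months: 77 ≤ 27 is false
Combine:
[1.1.1] false OR false = false
[1.1.2] exactly-one(true, false) = true
[1.1.3.1] false OR true OR false = true
[1.1.3] NOT true = false
[1.1] false OR true OR false = true
[1.2.1.1] true OR true = true
[1.2.1.2.2.1] false AND true = false
[1.2.1.2.2] NOT false = true
[1.2.1.2] false → true (antecedent false ⇒ implication holds) = true
[1.2.1.3.2] false OR false = false
[1.2.1.3] true → false = false
[1.2.1] true AND true AND false = false
[1.2] NOT false = true
[1] true AND true = true
[root] NOT true = false
Overall: false → refused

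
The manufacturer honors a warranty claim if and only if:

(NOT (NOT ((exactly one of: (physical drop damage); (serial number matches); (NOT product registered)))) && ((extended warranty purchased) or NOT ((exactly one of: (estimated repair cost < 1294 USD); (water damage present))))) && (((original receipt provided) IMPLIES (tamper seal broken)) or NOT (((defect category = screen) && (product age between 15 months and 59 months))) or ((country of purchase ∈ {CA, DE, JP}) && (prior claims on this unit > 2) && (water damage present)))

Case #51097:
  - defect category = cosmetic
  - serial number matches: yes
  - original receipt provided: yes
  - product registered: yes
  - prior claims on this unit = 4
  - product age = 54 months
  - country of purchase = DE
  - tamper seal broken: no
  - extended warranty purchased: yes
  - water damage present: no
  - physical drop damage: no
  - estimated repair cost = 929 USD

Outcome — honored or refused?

Atomic conditions:
  physical drop damage: no → false
  serial number matches: yes → true
  NOT product registered: yes → false
  extended warranty purchased: yes → true
  estimated repair cost < 1294 USD: 929 < 1294 is true
  water damage present: no → false
  original receipt provided: yes → true
  tamper seal broken: no → false
  defect category = screen: cosmetic == screen is false
  product age between 15 months and 59 months: 54 in [15, 59] is true
  country of purchase ∈ {CA, DE, JP}: DE is in the set → true
  prior claims on this unit > 2: 4 > 2 is true
Combine:
[1.1.1.1] exactly-one(false, true, false) = true
[1.1.1] NOT true = false
[1.1] NOT false = true
[1.2.2.1] exactly-one(true, false) = true
[1.2.2] NOT true = false
[1.2] true OR false = true
[1] true AND true = true
[2.1] true → false = false
[2.2.1] false AND true = false
[2.2] NOT false = true
[2.3] true AND true AND false = false
[2] false OR true OR false = true
[root] true AND true = true
Overall: true → honored

Honored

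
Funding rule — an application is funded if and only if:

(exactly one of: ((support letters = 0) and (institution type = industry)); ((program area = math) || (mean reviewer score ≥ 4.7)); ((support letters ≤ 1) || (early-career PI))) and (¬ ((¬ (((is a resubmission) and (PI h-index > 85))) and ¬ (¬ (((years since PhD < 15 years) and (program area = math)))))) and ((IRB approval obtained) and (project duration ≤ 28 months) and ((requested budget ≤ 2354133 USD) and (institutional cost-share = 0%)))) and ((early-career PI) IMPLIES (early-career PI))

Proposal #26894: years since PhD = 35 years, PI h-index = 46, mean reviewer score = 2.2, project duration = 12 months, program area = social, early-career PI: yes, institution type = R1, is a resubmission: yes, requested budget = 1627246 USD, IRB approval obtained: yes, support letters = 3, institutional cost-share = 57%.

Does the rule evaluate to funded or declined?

Atomic conditions:
  support letters = 0: 3 == 0 is false
  institution type = industry: R1 == industry is false
  program area = math: social == math is false
  mean reviewer score ≥ 4.7: 2.2 ≥ 4.7 is false
  support letters ≤ 1: 3 ≤ 1 is false
  early-career PI: yes → true
  is a resubmission: yes → true
  PI h-index > 85: 46 > 85 is false
  years since PhD < 15 years: 35 < 15 is false
  IRB approval obtained: yes → true
  project duration ≤ 28 months: 12 ≤ 28 is true
  requested budget ≤ 2354133 USD: 1627246 ≤ 2354133 is true
  institutional cost-share = 0%: 57 == 0 is false
Combine:
[1.1] false AND false = false
[1.2] false OR false = false
[1.3] false OR true = true
[1] exactly-one(false, false, true) = true
[2.1.1.1.1] true AND false = false
[2.1.1.1] NOT false = true
[2.1.1.2.1.1] false AND false = false
[2.1.1.2.1] NOT false = true
[2.1.1.2] NOT true = false
[2.1.1] true AND false = false
[2.1] NOT false = true
[2.2.3] true AND false = false
[2.2] true AND true AND false = false
[2] true AND false = false
[3] true → true = true
[root] true AND false AND true = false
Overall: false → declined

Declined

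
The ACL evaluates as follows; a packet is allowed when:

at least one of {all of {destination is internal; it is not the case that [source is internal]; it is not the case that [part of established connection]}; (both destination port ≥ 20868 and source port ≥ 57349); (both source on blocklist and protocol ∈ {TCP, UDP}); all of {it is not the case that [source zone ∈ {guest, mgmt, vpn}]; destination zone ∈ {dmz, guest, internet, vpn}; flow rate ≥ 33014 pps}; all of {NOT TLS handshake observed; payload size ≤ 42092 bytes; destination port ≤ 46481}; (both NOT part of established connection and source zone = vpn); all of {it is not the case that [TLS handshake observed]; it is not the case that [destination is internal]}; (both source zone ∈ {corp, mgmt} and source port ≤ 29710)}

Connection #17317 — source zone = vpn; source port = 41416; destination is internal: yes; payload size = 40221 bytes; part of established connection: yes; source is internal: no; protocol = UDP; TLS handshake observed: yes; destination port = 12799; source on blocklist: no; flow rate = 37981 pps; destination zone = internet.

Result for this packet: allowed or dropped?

Dropped

Atomic conditions:
  destination is internal: yes → true
  source is internal: no → false
  part of established connection: yes → true
  destination port ≥ 20868: 12799 ≥ 20868 is false
  source port ≥ 57349: 41416 ≥ 57349 is false
  source on blocklist: no → false
  protocol ∈ {TCP, UDP}: UDP is in the set → true
  source zone ∈ {guest, mgmt, vpn}: vpn is in the set → true
  destination zone ∈ {dmz, guest, internet, vpn}: internet is in the set → true
  flow rate ≥ 33014 pps: 37981 ≥ 33014 is true
  NOT TLS handshake observed: yes → false
  payload size ≤ 42092 bytes: 40221 ≤ 42092 is true
  destination port ≤ 46481: 12799 ≤ 46481 is true
  NOT part of established connection: yes → false
  source zone = vpn: vpn == vpn is true
  TLS handshake observed: yes → true
  source zone ∈ {corp, mgmt}: vpn is not in the set → false
  source port ≤ 29710: 41416 ≤ 29710 is false
Combine:
[1.2] NOT false = true
[1.3] NOT true = false
[1] true AND true AND false = false
[2] false AND false = false
[3] false AND true = false
[4.1] NOT true = false
[4] false AND true AND true = false
[5] false AND true AND true = false
[6] false AND true = false
[7.1] NOT true = false
[7.2] NOT true = false
[7] false AND false = false
[8] false AND false = false
[root] false OR false OR false OR false OR false OR false OR false OR false = false
Overall: false → dropped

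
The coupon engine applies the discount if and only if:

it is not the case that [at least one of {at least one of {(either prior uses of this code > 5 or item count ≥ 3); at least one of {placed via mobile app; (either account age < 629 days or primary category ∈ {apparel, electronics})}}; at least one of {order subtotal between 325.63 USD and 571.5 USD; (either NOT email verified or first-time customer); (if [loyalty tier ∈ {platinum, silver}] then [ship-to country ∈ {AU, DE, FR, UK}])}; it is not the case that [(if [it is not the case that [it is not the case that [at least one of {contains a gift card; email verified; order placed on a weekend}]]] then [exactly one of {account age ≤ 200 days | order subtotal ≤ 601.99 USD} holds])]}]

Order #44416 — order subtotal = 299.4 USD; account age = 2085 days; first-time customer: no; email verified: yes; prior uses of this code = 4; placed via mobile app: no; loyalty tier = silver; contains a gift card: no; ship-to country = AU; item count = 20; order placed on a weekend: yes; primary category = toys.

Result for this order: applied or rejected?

Rejected

Atomic conditions:
  prior uses of this code > 5: 4 > 5 is false
  item count ≥ 3: 20 ≥ 3 is true
  placed via mobile app: no → false
  account age < 629 days: 2085 < 629 is false
  primary category ∈ {apparel, electronics}: toys is not in the set → false
  order subtotal between 325.63 USD and 571.5 USD: 299.4 in [325.63, 571.5] is false
  NOT email verified: yes → false
  first-time customer: no → false
  loyalty tier ∈ {platinum, silver}: silver is in the set → true
  ship-to country ∈ {AU, DE, FR, UK}: AU is in the set → true
  contains a gift card: no → false
  email verified: yes → true
  order placed on a weekend: yes → true
  account age ≤ 200 days: 2085 ≤ 200 is false
  order subtotal ≤ 601.99 USD: 299.4 ≤ 601.99 is true
Combine:
[1.1.1] false OR true = true
[1.1.2.2] false OR false = false
[1.1.2] false OR false = false
[1.1] true OR false = true
[1.2.2] false OR false = false
[1.2.3] true → true = true
[1.2] false OR false OR true = true
[1.3.1.1.1.1] false OR true OR true = true
[1.3.1.1.1] NOT true = false
[1.3.1.1] NOT false = true
[1.3.1.2] exactly-one(false, true) = true
[1.3.1] true → true = true
[1.3] NOT true = false
[1] true OR true OR false = true
[root] NOT true = false
Overall: false → rejected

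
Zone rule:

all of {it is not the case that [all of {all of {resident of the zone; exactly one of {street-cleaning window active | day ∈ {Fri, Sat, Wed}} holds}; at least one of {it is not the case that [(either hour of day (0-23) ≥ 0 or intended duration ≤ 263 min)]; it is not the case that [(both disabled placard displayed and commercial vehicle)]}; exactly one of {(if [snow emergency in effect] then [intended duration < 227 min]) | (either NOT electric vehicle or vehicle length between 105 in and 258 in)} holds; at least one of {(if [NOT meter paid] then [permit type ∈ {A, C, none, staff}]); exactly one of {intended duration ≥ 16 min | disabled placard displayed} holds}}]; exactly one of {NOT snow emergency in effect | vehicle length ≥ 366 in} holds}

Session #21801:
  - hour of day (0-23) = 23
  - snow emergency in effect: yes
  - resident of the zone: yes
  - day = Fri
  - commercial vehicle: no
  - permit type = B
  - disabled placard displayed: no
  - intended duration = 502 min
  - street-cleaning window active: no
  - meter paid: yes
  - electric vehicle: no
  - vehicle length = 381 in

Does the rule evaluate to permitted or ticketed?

Ticketed

Atomic conditions:
  resident of the zone: yes → true
  street-cleaning window active: no → false
  day ∈ {Fri, Sat, Wed}: Fri is in the set → true
  hour of day (0-23) ≥ 0: 23 ≥ 0 is true
  intended duration ≤ 263 min: 502 ≤ 263 is false
  disabled placard displayed: no → false
  commercial vehicle: no → false
  snow emergency in effect: yes → true
  intended duration < 227 min: 502 < 227 is false
  NOT electric vehicle: no → true
  vehicle length between 105 in and 258 in: 381 in [105, 258] is false
  NOT meter paid: yes → false
  permit type ∈ {A, C, none, staff}: B is not in the set → false
  intended duration ≥ 16 min: 502 ≥ 16 is true
  NOT snow emergency in effect: yes → false
  vehicle length ≥ 366 in: 381 ≥ 366 is true
Combine:
[1.1.1.2] exactly-one(false, true) = true
[1.1.1] true AND true = true
[1.1.2.1.1] true OR false = true
[1.1.2.1] NOT true = false
[1.1.2.2.1] false AND false = false
[1.1.2.2] NOT false = true
[1.1.2] false OR true = true
[1.1.3.1] true → false = false
[1.1.3.2] true OR false = true
[1.1.3] exactly-one(false, true) = true
[1.1.4.1] false → false (antecedent false ⇒ implication holds) = true
[1.1.4.2] exactly-one(true, false) = true
[1.1.4] true OR true = true
[1.1] true AND true AND true AND true = true
[1] NOT true = false
[2] exactly-one(false, true) = true
[root] false AND true = false
Overall: false → ticketed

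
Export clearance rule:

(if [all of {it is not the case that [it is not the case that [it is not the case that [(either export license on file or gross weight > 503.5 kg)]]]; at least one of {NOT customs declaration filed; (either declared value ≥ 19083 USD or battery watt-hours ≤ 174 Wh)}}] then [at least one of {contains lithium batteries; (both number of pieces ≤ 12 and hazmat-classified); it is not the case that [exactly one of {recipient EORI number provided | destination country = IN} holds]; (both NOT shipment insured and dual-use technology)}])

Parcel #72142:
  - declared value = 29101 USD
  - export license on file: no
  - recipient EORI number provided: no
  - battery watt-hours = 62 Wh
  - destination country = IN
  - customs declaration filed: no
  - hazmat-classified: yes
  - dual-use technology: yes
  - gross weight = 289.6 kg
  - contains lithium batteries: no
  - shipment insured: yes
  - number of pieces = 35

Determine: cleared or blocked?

Atomic conditions:
  export license on file: no → false
  gross weight > 503.5 kg: 289.6 > 503.5 is false
  NOT customs declaration filed: no → true
  declared value ≥ 19083 USD: 29101 ≥ 19083 is true
  battery watt-hours ≤ 174 Wh: 62 ≤ 174 is true
  contains lithium batteries: no → false
  number of pieces ≤ 12: 35 ≤ 12 is false
  hazmat-classified: yes → true
  recipient EORI number provided: no → false
  destination country = IN: IN == IN is true
  NOT shipment insured: yes → false
  dual-use technology: yes → true
Combine:
[1.1.1.1.1] false OR false = false
[1.1.1.1] NOT false = true
[1.1.1] NOT true = false
[1.1] NOT false = true
[1.2.2] true OR true = true
[1.2] true OR true = true
[1] true AND true = true
[2.2] false AND true = false
[2.3.1] exactly-one(false, true) = true
[2.3] NOT true = false
[2.4] false AND true = false
[2] false OR false OR false OR false = false
[root] true → false = false
Overall: false → blocked

Blocked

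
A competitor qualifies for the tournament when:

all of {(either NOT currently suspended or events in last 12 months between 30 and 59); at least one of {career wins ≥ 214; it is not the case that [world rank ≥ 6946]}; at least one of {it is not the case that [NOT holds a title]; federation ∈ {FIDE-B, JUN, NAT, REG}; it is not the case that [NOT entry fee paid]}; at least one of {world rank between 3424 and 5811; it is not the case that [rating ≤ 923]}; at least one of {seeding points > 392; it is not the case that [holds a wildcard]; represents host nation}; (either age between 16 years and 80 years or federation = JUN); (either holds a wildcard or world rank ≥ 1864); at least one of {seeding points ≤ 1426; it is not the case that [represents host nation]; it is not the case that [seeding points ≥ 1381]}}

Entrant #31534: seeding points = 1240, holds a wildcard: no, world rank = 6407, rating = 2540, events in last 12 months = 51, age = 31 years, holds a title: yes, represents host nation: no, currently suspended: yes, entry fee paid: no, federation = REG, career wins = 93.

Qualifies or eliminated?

Qualifies

Atomic conditions:
  NOT currently suspended: yes → false
  events in last 12 months between 30 and 59: 51 in [30, 59] is true
  career wins ≥ 214: 93 ≥ 214 is false
  world rank ≥ 6946: 6407 ≥ 6946 is false
  NOT holds a title: yes → false
  federation ∈ {FIDE-B, JUN, NAT, REG}: REG is in the set → true
  NOT entry fee paid: no → true
  world rank between 3424 and 5811: 6407 in [3424, 5811] is false
  rating ≤ 923: 2540 ≤ 923 is false
  seeding points > 392: 1240 > 392 is true
  holds a wildcard: no → false
  represents host nation: no → false
  age between 16 years and 80 years: 31 in [16, 80] is true
  federation = JUN: REG == JUN is false
  world rank ≥ 1864: 6407 ≥ 1864 is true
  seeding points ≤ 1426: 1240 ≤ 1426 is true
  seeding points ≥ 1381: 1240 ≥ 1381 is false
Combine:
[1] false OR true = true
[2.2] NOT false = true
[2] false OR true = true
[3.1] NOT false = true
[3.3] NOT true = false
[3] true OR true OR false = true
[4.2] NOT false = true
[4] false OR true = true
[5.2] NOT false = true
[5] true OR true OR false = true
[6] true OR false = true
[7] false OR true = true
[8.2] NOT false = true
[8.3] NOT false = true
[8] true OR true OR true = true
[root] true AND true AND true AND true AND true AND true AND true AND true = true
Overall: true → qualifies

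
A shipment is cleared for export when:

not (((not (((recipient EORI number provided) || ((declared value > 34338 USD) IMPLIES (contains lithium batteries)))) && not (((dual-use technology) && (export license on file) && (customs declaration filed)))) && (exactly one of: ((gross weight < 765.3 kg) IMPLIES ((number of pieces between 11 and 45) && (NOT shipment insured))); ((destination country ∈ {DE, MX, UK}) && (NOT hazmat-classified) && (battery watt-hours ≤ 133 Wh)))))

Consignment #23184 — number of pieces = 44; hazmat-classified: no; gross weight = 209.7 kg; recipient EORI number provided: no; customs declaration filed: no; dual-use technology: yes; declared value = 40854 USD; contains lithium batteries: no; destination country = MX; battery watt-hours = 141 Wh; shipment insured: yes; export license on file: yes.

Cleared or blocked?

Cleared

Atomic conditions:
  recipient EORI number provided: no → false
  declared value > 34338 USD: 40854 > 34338 is true
  contains lithium batteries: no → false
  dual-use technology: yes → true
  export license on file: yes → true
  customs declaration filed: no → false
  gross weight < 765.3 kg: 209.7 < 765.3 is true
  number of pieces between 11 and 45: 44 in [11, 45] is true
  NOT shipment insured: yes → false
  destination country ∈ {DE, MX, UK}: MX is in the set → true
  NOT hazmat-classified: no → true
  battery watt-hours ≤ 133 Wh: 141 ≤ 133 is false
Combine:
[1.1.1.1.2] true → false = false
[1.1.1.1] false OR false = false
[1.1.1] NOT false = true
[1.1.2.1] true AND true AND false = false
[1.1.2] NOT false = true
[1.1] true AND true = true
[1.2.1.2] true AND false = false
[1.2.1] true → false = false
[1.2.2] true AND true AND false = false
[1.2] exactly-one(false, false) = false
[1] true AND false = false
[root] NOT false = true
Overall: true → cleared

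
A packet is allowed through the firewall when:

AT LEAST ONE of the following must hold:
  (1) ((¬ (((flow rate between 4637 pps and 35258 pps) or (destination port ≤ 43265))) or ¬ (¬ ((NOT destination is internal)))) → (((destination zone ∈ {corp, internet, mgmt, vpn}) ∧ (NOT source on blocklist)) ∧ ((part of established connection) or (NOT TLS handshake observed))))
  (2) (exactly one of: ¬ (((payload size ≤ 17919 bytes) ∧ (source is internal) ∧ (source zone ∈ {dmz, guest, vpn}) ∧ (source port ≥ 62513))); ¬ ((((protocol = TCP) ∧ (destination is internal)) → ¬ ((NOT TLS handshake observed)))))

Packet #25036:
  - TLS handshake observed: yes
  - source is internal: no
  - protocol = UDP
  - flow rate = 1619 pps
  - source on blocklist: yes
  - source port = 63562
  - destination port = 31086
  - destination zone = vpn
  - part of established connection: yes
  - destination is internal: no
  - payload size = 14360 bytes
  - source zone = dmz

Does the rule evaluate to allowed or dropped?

Allowed

Atomic conditions:
  flow rate between 4637 pps and 35258 pps: 1619 in [4637, 35258] is false
  destination port ≤ 43265: 31086 ≤ 43265 is true
  NOT destination is internal: no → true
  destination zone ∈ {corp, internet, mgmt, vpn}: vpn is in the set → true
  NOT source on blocklist: yes → false
  part of established connection: yes → true
  NOT TLS handshake observed: yes → false
  payload size ≤ 17919 bytes: 14360 ≤ 17919 is true
  source is internal: no → false
  source zone ∈ {dmz, guest, vpn}: dmz is in the set → true
  source port ≥ 62513: 63562 ≥ 62513 is true
  protocol = TCP: UDP == TCP is false
  destination is internal: no → false
Combine:
[1.1.1.1] false OR true = true
[1.1.1] NOT true = false
[1.1.2.1] NOT true = false
[1.1.2] NOT false = true
[1.1] false OR true = true
[1.2.1] true AND false = false
[1.2.2] true OR false = true
[1.2] false AND true = false
[1] true → false = false
[2.1.1] true AND false AND true AND true = false
[2.1] NOT false = true
[2.2.1.1] false AND false = false
[2.2.1.2] NOT false = true
[2.2.1] false → true (antecedent false ⇒ implication holds) = true
[2.2] NOT true = false
[2] exactly-one(true, false) = true
[root] false OR true = true
Overall: true → allowed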